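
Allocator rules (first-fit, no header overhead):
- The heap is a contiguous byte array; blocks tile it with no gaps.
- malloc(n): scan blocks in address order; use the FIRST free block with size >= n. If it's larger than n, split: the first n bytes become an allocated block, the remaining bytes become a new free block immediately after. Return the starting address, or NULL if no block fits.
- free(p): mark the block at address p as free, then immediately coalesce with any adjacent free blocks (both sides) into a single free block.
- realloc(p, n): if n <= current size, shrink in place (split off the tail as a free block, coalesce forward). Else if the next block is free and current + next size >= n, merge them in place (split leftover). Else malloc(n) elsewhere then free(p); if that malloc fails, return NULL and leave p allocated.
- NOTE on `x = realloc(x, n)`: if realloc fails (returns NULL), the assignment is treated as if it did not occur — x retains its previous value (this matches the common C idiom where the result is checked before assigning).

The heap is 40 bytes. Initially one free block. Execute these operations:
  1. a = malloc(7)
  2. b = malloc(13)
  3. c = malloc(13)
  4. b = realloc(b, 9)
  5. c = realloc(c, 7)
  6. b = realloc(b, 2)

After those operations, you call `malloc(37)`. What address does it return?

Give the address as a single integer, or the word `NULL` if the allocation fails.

Op 1: a = malloc(7) -> a = 0; heap: [0-6 ALLOC][7-39 FREE]
Op 2: b = malloc(13) -> b = 7; heap: [0-6 ALLOC][7-19 ALLOC][20-39 FREE]
Op 3: c = malloc(13) -> c = 20; heap: [0-6 ALLOC][7-19 ALLOC][20-32 ALLOC][33-39 FREE]
Op 4: b = realloc(b, 9) -> b = 7; heap: [0-6 ALLOC][7-15 ALLOC][16-19 FREE][20-32 ALLOC][33-39 FREE]
Op 5: c = realloc(c, 7) -> c = 20; heap: [0-6 ALLOC][7-15 ALLOC][16-19 FREE][20-26 ALLOC][27-39 FREE]
Op 6: b = realloc(b, 2) -> b = 7; heap: [0-6 ALLOC][7-8 ALLOC][9-19 FREE][20-26 ALLOC][27-39 FREE]
malloc(37): first-fit scan over [0-6 ALLOC][7-8 ALLOC][9-19 FREE][20-26 ALLOC][27-39 FREE] -> NULL

Answer: NULL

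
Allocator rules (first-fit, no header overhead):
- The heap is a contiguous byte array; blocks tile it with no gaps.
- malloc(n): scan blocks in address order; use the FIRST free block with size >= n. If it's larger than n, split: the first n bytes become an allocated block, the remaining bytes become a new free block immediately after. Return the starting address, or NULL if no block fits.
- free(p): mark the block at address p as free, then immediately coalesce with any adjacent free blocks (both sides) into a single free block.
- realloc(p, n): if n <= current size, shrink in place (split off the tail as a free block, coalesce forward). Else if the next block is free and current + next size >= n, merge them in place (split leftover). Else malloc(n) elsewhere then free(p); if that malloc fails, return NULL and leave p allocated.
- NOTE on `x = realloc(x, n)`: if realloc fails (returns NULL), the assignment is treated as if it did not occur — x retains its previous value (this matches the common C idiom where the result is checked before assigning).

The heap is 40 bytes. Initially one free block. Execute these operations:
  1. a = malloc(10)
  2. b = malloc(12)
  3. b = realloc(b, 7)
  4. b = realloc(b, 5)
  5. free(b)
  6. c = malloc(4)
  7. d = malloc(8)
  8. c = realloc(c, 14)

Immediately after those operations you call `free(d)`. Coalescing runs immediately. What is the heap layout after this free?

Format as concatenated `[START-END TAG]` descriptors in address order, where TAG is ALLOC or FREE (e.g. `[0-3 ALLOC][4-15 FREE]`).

Answer: [0-9 ALLOC][10-21 FREE][22-35 ALLOC][36-39 FREE]

Derivation:
Op 1: a = malloc(10) -> a = 0; heap: [0-9 ALLOC][10-39 FREE]
Op 2: b = malloc(12) -> b = 10; heap: [0-9 ALLOC][10-21 ALLOC][22-39 FREE]
Op 3: b = realloc(b, 7) -> b = 10; heap: [0-9 ALLOC][10-16 ALLOC][17-39 FREE]
Op 4: b = realloc(b, 5) -> b = 10; heap: [0-9 ALLOC][10-14 ALLOC][15-39 FREE]
Op 5: free(b) -> (freed b); heap: [0-9 ALLOC][10-39 FREE]
Op 6: c = malloc(4) -> c = 10; heap: [0-9 ALLOC][10-13 ALLOC][14-39 FREE]
Op 7: d = malloc(8) -> d = 14; heap: [0-9 ALLOC][10-13 ALLOC][14-21 ALLOC][22-39 FREE]
Op 8: c = realloc(c, 14) -> c = 22; heap: [0-9 ALLOC][10-13 FREE][14-21 ALLOC][22-35 ALLOC][36-39 FREE]
free(d): d = 14 -> block [14-21 ALLOC]; mark free, coalesce with adjacent free neighbors -> [0-9 ALLOC][10-21 FREE][22-35 ALLOC][36-39 FREE]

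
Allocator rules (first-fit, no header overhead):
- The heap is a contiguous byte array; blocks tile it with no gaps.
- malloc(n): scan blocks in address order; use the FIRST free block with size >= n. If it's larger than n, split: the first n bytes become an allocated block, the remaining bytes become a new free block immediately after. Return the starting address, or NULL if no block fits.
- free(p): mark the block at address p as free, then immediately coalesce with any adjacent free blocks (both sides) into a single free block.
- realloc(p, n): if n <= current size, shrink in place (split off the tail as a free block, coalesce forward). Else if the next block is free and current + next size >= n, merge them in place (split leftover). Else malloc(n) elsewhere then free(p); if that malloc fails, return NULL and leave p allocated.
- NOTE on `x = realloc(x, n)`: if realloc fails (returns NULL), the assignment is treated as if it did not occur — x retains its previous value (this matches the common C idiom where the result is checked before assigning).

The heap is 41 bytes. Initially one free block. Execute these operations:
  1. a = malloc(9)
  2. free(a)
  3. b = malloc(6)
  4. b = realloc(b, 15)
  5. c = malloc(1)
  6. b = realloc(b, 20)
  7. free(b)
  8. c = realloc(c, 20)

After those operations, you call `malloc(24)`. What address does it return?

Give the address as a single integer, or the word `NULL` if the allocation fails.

Op 1: a = malloc(9) -> a = 0; heap: [0-8 ALLOC][9-40 FREE]
Op 2: free(a) -> (freed a); heap: [0-40 FREE]
Op 3: b = malloc(6) -> b = 0; heap: [0-5 ALLOC][6-40 FREE]
Op 4: b = realloc(b, 15) -> b = 0; heap: [0-14 ALLOC][15-40 FREE]
Op 5: c = malloc(1) -> c = 15; heap: [0-14 ALLOC][15-15 ALLOC][16-40 FREE]
Op 6: b = realloc(b, 20) -> b = 16; heap: [0-14 FREE][15-15 ALLOC][16-35 ALLOC][36-40 FREE]
Op 7: free(b) -> (freed b); heap: [0-14 FREE][15-15 ALLOC][16-40 FREE]
Op 8: c = realloc(c, 20) -> c = 15; heap: [0-14 FREE][15-34 ALLOC][35-40 FREE]
malloc(24): first-fit scan over [0-14 FREE][15-34 ALLOC][35-40 FREE] -> NULL

Answer: NULL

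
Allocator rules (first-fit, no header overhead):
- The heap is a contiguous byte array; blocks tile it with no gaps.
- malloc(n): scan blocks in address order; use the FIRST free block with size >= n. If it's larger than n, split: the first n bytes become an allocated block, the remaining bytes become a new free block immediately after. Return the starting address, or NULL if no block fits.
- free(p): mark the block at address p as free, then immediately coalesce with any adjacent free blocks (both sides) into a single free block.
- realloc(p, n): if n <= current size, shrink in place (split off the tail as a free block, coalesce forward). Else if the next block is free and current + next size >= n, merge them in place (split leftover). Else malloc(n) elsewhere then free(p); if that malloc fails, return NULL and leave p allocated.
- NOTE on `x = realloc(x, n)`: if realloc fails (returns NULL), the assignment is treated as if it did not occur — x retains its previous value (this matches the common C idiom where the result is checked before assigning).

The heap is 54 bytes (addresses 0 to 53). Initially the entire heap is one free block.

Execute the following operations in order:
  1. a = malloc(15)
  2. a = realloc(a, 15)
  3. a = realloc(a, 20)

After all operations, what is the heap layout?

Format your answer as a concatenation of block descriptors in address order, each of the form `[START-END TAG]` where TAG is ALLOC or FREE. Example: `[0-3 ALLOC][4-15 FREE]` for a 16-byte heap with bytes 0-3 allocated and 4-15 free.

Op 1: a = malloc(15) -> a = 0; heap: [0-14 ALLOC][15-53 FREE]
Op 2: a = realloc(a, 15) -> a = 0; heap: [0-14 ALLOC][15-53 FREE]
Op 3: a = realloc(a, 20) -> a = 0; heap: [0-19 ALLOC][20-53 FREE]

Answer: [0-19 ALLOC][20-53 FREE]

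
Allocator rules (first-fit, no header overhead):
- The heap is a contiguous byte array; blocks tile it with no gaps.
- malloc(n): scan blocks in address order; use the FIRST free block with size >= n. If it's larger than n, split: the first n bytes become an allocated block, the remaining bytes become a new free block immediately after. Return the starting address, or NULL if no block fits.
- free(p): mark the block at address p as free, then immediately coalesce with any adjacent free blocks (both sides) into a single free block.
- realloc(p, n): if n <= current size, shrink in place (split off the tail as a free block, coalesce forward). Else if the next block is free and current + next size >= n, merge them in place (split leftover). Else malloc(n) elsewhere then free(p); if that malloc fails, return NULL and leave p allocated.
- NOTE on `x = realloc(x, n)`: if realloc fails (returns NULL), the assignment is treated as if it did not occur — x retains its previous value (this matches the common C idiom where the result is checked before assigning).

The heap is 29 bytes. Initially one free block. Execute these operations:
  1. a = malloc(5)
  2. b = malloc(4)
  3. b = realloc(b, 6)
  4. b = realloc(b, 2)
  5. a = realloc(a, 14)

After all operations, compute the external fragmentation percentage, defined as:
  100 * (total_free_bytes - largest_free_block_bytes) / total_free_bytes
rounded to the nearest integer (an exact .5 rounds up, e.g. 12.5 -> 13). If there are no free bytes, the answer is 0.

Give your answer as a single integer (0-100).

Op 1: a = malloc(5) -> a = 0; heap: [0-4 ALLOC][5-28 FREE]
Op 2: b = malloc(4) -> b = 5; heap: [0-4 ALLOC][5-8 ALLOC][9-28 FREE]
Op 3: b = realloc(b, 6) -> b = 5; heap: [0-4 ALLOC][5-10 ALLOC][11-28 FREE]
Op 4: b = realloc(b, 2) -> b = 5; heap: [0-4 ALLOC][5-6 ALLOC][7-28 FREE]
Op 5: a = realloc(a, 14) -> a = 7; heap: [0-4 FREE][5-6 ALLOC][7-20 ALLOC][21-28 FREE]
Free blocks: [5 8] total_free=13 largest=8 -> 100*(13-8)/13 = 500/13 ≈ 38.462 -> rounds to 38

Answer: 38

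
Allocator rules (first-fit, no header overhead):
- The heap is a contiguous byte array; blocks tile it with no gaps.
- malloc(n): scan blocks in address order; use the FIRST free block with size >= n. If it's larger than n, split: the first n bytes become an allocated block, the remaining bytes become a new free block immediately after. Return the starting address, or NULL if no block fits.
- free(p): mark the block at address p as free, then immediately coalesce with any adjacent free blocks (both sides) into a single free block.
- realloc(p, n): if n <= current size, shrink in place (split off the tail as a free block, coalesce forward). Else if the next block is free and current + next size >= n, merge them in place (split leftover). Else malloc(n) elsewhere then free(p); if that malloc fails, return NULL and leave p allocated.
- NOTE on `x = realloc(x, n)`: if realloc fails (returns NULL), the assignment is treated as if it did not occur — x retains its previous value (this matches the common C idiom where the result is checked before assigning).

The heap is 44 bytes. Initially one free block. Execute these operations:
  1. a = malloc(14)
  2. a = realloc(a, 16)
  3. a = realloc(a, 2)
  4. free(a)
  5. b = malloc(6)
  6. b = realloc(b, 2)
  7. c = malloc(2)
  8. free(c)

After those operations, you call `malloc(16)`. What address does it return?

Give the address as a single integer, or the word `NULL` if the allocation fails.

Answer: 2

Derivation:
Op 1: a = malloc(14) -> a = 0; heap: [0-13 ALLOC][14-43 FREE]
Op 2: a = realloc(a, 16) -> a = 0; heap: [0-15 ALLOC][16-43 FREE]
Op 3: a = realloc(a, 2) -> a = 0; heap: [0-1 ALLOC][2-43 FREE]
Op 4: free(a) -> (freed a); heap: [0-43 FREE]
Op 5: b = malloc(6) -> b = 0; heap: [0-5 ALLOC][6-43 FREE]
Op 6: b = realloc(b, 2) -> b = 0; heap: [0-1 ALLOC][2-43 FREE]
Op 7: c = malloc(2) -> c = 2; heap: [0-1 ALLOC][2-3 ALLOC][4-43 FREE]
Op 8: free(c) -> (freed c); heap: [0-1 ALLOC][2-43 FREE]
malloc(16): first-fit scan over [0-1 ALLOC][2-43 FREE] -> 2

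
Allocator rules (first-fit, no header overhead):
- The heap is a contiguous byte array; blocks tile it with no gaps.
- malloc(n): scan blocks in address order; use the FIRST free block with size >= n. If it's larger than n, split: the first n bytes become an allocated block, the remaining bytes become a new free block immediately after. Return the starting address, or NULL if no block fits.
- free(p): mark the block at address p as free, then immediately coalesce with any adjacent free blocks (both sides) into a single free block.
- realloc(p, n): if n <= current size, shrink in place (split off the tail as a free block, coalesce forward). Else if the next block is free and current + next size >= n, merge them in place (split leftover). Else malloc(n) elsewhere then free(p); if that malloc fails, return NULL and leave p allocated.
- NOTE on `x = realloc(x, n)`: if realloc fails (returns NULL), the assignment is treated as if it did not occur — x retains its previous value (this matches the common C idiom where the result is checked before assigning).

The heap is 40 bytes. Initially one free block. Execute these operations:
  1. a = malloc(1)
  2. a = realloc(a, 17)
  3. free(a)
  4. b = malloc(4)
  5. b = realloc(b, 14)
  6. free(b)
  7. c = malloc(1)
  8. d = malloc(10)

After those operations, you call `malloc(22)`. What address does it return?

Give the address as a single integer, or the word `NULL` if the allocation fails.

Answer: 11

Derivation:
Op 1: a = malloc(1) -> a = 0; heap: [0-0 ALLOC][1-39 FREE]
Op 2: a = realloc(a, 17) -> a = 0; heap: [0-16 ALLOC][17-39 FREE]
Op 3: free(a) -> (freed a); heap: [0-39 FREE]
Op 4: b = malloc(4) -> b = 0; heap: [0-3 ALLOC][4-39 FREE]
Op 5: b = realloc(b, 14) -> b = 0; heap: [0-13 ALLOC][14-39 FREE]
Op 6: free(b) -> (freed b); heap: [0-39 FREE]
Op 7: c = malloc(1) -> c = 0; heap: [0-0 ALLOC][1-39 FREE]
Op 8: d = malloc(10) -> d = 1; heap: [0-0 ALLOC][1-10 ALLOC][11-39 FREE]
malloc(22): first-fit scan over [0-0 ALLOC][1-10 ALLOC][11-39 FREE] -> 11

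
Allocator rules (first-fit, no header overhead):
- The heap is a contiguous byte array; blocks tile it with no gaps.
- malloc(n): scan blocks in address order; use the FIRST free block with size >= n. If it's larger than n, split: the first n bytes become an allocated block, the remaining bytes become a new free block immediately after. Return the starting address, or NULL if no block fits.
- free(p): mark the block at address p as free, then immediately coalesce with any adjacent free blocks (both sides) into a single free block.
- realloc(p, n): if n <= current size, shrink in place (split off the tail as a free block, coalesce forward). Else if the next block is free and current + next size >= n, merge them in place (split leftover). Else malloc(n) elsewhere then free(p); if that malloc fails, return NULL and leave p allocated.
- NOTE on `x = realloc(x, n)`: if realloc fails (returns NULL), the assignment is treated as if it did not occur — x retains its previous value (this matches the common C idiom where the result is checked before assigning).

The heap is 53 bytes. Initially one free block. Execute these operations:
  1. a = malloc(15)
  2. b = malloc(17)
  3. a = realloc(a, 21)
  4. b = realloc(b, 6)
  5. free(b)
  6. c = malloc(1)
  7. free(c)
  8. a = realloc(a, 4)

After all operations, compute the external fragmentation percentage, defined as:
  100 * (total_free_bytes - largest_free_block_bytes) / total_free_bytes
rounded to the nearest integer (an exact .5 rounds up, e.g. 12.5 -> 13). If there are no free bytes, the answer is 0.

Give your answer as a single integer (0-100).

Answer: 35

Derivation:
Op 1: a = malloc(15) -> a = 0; heap: [0-14 ALLOC][15-52 FREE]
Op 2: b = malloc(17) -> b = 15; heap: [0-14 ALLOC][15-31 ALLOC][32-52 FREE]
Op 3: a = realloc(a, 21) -> a = 32; heap: [0-14 FREE][15-31 ALLOC][32-52 ALLOC]
Op 4: b = realloc(b, 6) -> b = 15; heap: [0-14 FREE][15-20 ALLOC][21-31 FREE][32-52 ALLOC]
Op 5: free(b) -> (freed b); heap: [0-31 FREE][32-52 ALLOC]
Op 6: c = malloc(1) -> c = 0; heap: [0-0 ALLOC][1-31 FREE][32-52 ALLOC]
Op 7: free(c) -> (freed c); heap: [0-31 FREE][32-52 ALLOC]
Op 8: a = realloc(a, 4) -> a = 32; heap: [0-31 FREE][32-35 ALLOC][36-52 FREE]
Free blocks: [32 17] total_free=49 largest=32 -> 100*(49-32)/49 = 1700/49 ≈ 34.694 -> rounds to 35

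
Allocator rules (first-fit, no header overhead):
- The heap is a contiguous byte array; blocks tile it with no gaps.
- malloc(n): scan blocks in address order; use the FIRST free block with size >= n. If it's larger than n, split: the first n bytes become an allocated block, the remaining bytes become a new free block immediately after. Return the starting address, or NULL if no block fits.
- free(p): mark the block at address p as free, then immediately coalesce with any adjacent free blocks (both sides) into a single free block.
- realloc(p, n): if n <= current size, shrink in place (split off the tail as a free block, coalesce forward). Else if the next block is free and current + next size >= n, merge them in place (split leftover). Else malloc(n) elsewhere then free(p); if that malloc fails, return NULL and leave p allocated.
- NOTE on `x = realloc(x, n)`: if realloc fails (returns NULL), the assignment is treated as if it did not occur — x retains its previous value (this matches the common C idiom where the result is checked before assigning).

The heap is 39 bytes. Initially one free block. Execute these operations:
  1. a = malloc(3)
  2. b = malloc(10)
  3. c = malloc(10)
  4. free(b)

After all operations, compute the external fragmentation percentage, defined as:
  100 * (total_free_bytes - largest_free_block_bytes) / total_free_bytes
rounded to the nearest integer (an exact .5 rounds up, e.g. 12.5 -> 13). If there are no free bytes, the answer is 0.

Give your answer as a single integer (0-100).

Answer: 38

Derivation:
Op 1: a = malloc(3) -> a = 0; heap: [0-2 ALLOC][3-38 FREE]
Op 2: b = malloc(10) -> b = 3; heap: [0-2 ALLOC][3-12 ALLOC][13-38 FREE]
Op 3: c = malloc(10) -> c = 13; heap: [0-2 ALLOC][3-12 ALLOC][13-22 ALLOC][23-38 FREE]
Op 4: free(b) -> (freed b); heap: [0-2 ALLOC][3-12 FREE][13-22 ALLOC][23-38 FREE]
Free blocks: [10 16] total_free=26 largest=16 -> 100*(26-16)/26 = 1000/26 ≈ 38.462 -> rounds to 38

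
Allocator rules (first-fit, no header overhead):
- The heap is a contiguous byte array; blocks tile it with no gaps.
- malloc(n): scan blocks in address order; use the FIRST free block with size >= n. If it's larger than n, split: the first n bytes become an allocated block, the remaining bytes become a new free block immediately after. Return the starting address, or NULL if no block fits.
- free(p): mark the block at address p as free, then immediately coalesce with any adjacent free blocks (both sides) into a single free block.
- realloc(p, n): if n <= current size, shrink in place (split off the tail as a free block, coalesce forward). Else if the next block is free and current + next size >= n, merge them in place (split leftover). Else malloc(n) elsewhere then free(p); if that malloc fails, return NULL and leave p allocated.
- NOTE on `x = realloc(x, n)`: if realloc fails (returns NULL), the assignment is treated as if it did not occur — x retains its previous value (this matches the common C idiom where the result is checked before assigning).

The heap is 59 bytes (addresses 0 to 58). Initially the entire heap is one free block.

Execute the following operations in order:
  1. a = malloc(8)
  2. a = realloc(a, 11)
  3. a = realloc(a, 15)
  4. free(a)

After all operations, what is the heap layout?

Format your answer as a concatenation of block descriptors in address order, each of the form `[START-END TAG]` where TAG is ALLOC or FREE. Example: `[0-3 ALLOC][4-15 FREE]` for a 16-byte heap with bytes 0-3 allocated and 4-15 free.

Answer: [0-58 FREE]

Derivation:
Op 1: a = malloc(8) -> a = 0; heap: [0-7 ALLOC][8-58 FREE]
Op 2: a = realloc(a, 11) -> a = 0; heap: [0-10 ALLOC][11-58 FREE]
Op 3: a = realloc(a, 15) -> a = 0; heap: [0-14 ALLOC][15-58 FREE]
Op 4: free(a) -> (freed a); heap: [0-58 FREE]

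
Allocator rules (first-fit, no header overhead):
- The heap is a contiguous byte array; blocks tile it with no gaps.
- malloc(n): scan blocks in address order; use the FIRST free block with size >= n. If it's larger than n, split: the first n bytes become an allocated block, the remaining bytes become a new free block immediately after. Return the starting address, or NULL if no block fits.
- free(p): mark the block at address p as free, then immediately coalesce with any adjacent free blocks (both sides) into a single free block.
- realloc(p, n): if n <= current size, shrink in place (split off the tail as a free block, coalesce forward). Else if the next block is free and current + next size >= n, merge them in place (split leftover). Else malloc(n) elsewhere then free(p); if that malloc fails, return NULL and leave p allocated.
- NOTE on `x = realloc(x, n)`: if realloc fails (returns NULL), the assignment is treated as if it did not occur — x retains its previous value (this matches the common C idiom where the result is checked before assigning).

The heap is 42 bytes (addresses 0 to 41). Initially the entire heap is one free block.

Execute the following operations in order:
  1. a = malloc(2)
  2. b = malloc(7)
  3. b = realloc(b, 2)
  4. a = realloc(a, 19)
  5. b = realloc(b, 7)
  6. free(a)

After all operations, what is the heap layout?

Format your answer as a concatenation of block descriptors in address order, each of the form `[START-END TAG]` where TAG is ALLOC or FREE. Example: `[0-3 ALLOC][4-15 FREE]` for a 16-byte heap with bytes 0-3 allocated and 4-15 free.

Op 1: a = malloc(2) -> a = 0; heap: [0-1 ALLOC][2-41 FREE]
Op 2: b = malloc(7) -> b = 2; heap: [0-1 ALLOC][2-8 ALLOC][9-41 FREE]
Op 3: b = realloc(b, 2) -> b = 2; heap: [0-1 ALLOC][2-3 ALLOC][4-41 FREE]
Op 4: a = realloc(a, 19) -> a = 4; heap: [0-1 FREE][2-3 ALLOC][4-22 ALLOC][23-41 FREE]
Op 5: b = realloc(b, 7) -> b = 23; heap: [0-3 FREE][4-22 ALLOC][23-29 ALLOC][30-41 FREE]
Op 6: free(a) -> (freed a); heap: [0-22 FREE][23-29 ALLOC][30-41 FREE]

Answer: [0-22 FREE][23-29 ALLOC][30-41 FREE]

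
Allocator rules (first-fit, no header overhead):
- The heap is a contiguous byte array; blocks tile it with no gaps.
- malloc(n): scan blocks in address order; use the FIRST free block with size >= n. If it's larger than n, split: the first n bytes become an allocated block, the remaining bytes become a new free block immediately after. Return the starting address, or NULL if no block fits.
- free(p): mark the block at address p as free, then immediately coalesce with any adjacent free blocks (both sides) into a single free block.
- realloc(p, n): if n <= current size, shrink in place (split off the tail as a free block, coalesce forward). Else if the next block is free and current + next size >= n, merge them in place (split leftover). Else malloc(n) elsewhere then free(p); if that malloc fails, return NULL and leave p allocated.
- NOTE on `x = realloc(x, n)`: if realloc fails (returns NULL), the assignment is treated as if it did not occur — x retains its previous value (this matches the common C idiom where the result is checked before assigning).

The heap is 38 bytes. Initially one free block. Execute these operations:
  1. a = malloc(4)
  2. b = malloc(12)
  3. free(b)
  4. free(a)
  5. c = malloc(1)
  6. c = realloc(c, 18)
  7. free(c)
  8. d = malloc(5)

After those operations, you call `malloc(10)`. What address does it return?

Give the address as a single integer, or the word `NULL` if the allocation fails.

Answer: 5

Derivation:
Op 1: a = malloc(4) -> a = 0; heap: [0-3 ALLOC][4-37 FREE]
Op 2: b = malloc(12) -> b = 4; heap: [0-3 ALLOC][4-15 ALLOC][16-37 FREE]
Op 3: free(b) -> (freed b); heap: [0-3 ALLOC][4-37 FREE]
Op 4: free(a) -> (freed a); heap: [0-37 FREE]
Op 5: c = malloc(1) -> c = 0; heap: [0-0 ALLOC][1-37 FREE]
Op 6: c = realloc(c, 18) -> c = 0; heap: [0-17 ALLOC][18-37 FREE]
Op 7: free(c) -> (freed c); heap: [0-37 FREE]
Op 8: d = malloc(5) -> d = 0; heap: [0-4 ALLOC][5-37 FREE]
malloc(10): first-fit scan over [0-4 ALLOC][5-37 FREE] -> 5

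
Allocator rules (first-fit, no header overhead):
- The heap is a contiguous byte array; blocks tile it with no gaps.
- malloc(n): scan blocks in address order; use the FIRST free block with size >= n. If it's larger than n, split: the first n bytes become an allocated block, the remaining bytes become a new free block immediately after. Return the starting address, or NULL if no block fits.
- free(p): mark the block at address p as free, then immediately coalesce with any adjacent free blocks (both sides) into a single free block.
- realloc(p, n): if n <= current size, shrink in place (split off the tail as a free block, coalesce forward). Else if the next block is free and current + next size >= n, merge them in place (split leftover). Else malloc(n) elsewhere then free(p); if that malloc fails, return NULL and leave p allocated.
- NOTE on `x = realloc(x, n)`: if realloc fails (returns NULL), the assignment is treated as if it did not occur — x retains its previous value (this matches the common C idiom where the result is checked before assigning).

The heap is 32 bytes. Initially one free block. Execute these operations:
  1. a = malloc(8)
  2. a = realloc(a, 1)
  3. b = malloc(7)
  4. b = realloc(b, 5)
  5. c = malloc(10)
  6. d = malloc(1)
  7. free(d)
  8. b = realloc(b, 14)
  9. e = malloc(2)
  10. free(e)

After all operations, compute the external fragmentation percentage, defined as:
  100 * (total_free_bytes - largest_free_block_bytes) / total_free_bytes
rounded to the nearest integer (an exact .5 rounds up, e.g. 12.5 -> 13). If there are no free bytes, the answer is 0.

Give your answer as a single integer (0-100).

Answer: 29

Derivation:
Op 1: a = malloc(8) -> a = 0; heap: [0-7 ALLOC][8-31 FREE]
Op 2: a = realloc(a, 1) -> a = 0; heap: [0-0 ALLOC][1-31 FREE]
Op 3: b = malloc(7) -> b = 1; heap: [0-0 ALLOC][1-7 ALLOC][8-31 FREE]
Op 4: b = realloc(b, 5) -> b = 1; heap: [0-0 ALLOC][1-5 ALLOC][6-31 FREE]
Op 5: c = malloc(10) -> c = 6; heap: [0-0 ALLOC][1-5 ALLOC][6-15 ALLOC][16-31 FREE]
Op 6: d = malloc(1) -> d = 16; heap: [0-0 ALLOC][1-5 ALLOC][6-15 ALLOC][16-16 ALLOC][17-31 FREE]
Op 7: free(d) -> (freed d); heap: [0-0 ALLOC][1-5 ALLOC][6-15 ALLOC][16-31 FREE]
Op 8: b = realloc(b, 14) -> b = 16; heap: [0-0 ALLOC][1-5 FREE][6-15 ALLOC][16-29 ALLOC][30-31 FREE]
Op 9: e = malloc(2) -> e = 1; heap: [0-0 ALLOC][1-2 ALLOC][3-5 FREE][6-15 ALLOC][16-29 ALLOC][30-31 FREE]
Op 10: free(e) -> (freed e); heap: [0-0 ALLOC][1-5 FREE][6-15 ALLOC][16-29 ALLOC][30-31 FREE]
Free blocks: [5 2] total_free=7 largest=5 -> 100*(7-5)/7 = 200/7 ≈ 28.571 -> rounds to 29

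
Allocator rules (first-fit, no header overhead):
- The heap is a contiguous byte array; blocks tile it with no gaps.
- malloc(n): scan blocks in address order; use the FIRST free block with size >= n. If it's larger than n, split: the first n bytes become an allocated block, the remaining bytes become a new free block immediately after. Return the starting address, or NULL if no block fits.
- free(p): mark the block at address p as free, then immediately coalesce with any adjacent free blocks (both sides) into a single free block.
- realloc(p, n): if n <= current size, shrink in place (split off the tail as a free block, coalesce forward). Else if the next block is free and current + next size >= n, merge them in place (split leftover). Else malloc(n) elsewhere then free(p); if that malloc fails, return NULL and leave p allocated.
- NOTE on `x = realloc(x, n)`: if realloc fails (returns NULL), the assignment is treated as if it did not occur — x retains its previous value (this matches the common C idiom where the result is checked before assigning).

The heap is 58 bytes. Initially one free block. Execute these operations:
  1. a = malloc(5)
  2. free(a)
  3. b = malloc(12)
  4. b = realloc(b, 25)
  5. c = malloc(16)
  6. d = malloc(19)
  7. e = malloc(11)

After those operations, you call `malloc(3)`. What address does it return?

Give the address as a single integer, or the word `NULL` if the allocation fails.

Op 1: a = malloc(5) -> a = 0; heap: [0-4 ALLOC][5-57 FREE]
Op 2: free(a) -> (freed a); heap: [0-57 FREE]
Op 3: b = malloc(12) -> b = 0; heap: [0-11 ALLOC][12-57 FREE]
Op 4: b = realloc(b, 25) -> b = 0; heap: [0-24 ALLOC][25-57 FREE]
Op 5: c = malloc(16) -> c = 25; heap: [0-24 ALLOC][25-40 ALLOC][41-57 FREE]
Op 6: d = malloc(19) -> d = NULL; heap: [0-24 ALLOC][25-40 ALLOC][41-57 FREE]
Op 7: e = malloc(11) -> e = 41; heap: [0-24 ALLOC][25-40 ALLOC][41-51 ALLOC][52-57 FREE]
malloc(3): first-fit scan over [0-24 ALLOC][25-40 ALLOC][41-51 ALLOC][52-57 FREE] -> 52

Answer: 52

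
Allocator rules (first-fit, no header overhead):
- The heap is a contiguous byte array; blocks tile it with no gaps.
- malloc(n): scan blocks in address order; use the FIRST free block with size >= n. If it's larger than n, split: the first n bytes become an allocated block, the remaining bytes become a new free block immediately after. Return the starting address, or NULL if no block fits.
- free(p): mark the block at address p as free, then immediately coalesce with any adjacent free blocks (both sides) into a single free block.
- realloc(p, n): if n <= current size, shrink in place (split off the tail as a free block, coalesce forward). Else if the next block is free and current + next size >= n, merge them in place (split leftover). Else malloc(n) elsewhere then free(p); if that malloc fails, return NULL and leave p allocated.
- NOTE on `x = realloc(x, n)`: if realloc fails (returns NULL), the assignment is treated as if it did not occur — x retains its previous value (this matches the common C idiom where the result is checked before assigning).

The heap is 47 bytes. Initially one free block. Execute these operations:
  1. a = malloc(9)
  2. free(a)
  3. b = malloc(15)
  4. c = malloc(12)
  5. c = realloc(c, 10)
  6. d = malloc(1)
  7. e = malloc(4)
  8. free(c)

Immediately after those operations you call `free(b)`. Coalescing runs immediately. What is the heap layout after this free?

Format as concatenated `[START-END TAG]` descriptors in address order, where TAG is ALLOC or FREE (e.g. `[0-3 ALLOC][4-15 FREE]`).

Op 1: a = malloc(9) -> a = 0; heap: [0-8 ALLOC][9-46 FREE]
Op 2: free(a) -> (freed a); heap: [0-46 FREE]
Op 3: b = malloc(15) -> b = 0; heap: [0-14 ALLOC][15-46 FREE]
Op 4: c = malloc(12) -> c = 15; heap: [0-14 ALLOC][15-26 ALLOC][27-46 FREE]
Op 5: c = realloc(c, 10) -> c = 15; heap: [0-14 ALLOC][15-24 ALLOC][25-46 FREE]
Op 6: d = malloc(1) -> d = 25; heap: [0-14 ALLOC][15-24 ALLOC][25-25 ALLOC][26-46 FREE]
Op 7: e = malloc(4) -> e = 26; heap: [0-14 ALLOC][15-24 ALLOC][25-25 ALLOC][26-29 ALLOC][30-46 FREE]
Op 8: free(c) -> (freed c); heap: [0-14 ALLOC][15-24 FREE][25-25 ALLOC][26-29 ALLOC][30-46 FREE]
free(b): b = 0 -> block [0-14 ALLOC]; mark free, coalesce with adjacent free neighbors -> [0-24 FREE][25-25 ALLOC][26-29 ALLOC][30-46 FREE]

Answer: [0-24 FREE][25-25 ALLOC][26-29 ALLOC][30-46 FREE]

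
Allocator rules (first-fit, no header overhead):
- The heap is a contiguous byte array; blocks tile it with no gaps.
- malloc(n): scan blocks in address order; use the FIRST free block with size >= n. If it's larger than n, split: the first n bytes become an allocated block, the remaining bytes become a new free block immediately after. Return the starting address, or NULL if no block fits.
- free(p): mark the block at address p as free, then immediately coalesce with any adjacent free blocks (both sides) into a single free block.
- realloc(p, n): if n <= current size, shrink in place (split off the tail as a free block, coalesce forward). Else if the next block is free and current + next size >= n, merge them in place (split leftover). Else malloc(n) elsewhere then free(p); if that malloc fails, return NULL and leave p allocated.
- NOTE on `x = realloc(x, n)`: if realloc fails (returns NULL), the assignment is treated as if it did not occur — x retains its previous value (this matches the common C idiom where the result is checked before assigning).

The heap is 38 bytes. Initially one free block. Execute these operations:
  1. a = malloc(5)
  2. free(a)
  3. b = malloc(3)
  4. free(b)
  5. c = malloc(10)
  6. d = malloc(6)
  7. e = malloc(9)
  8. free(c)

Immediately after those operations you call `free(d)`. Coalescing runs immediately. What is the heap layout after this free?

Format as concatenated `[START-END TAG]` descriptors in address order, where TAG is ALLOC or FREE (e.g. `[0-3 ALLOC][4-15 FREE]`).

Answer: [0-15 FREE][16-24 ALLOC][25-37 FREE]

Derivation:
Op 1: a = malloc(5) -> a = 0; heap: [0-4 ALLOC][5-37 FREE]
Op 2: free(a) -> (freed a); heap: [0-37 FREE]
Op 3: b = malloc(3) -> b = 0; heap: [0-2 ALLOC][3-37 FREE]
Op 4: free(b) -> (freed b); heap: [0-37 FREE]
Op 5: c = malloc(10) -> c = 0; heap: [0-9 ALLOC][10-37 FREE]
Op 6: d = malloc(6) -> d = 10; heap: [0-9 ALLOC][10-15 ALLOC][16-37 FREE]
Op 7: e = malloc(9) -> e = 16; heap: [0-9 ALLOC][10-15 ALLOC][16-24 ALLOC][25-37 FREE]
Op 8: free(c) -> (freed c); heap: [0-9 FREE][10-15 ALLOC][16-24 ALLOC][25-37 FREE]
free(d): d = 10 -> block [10-15 ALLOC]; mark free, coalesce with adjacent free neighbors -> [0-15 FREE][16-24 ALLOC][25-37 FREE]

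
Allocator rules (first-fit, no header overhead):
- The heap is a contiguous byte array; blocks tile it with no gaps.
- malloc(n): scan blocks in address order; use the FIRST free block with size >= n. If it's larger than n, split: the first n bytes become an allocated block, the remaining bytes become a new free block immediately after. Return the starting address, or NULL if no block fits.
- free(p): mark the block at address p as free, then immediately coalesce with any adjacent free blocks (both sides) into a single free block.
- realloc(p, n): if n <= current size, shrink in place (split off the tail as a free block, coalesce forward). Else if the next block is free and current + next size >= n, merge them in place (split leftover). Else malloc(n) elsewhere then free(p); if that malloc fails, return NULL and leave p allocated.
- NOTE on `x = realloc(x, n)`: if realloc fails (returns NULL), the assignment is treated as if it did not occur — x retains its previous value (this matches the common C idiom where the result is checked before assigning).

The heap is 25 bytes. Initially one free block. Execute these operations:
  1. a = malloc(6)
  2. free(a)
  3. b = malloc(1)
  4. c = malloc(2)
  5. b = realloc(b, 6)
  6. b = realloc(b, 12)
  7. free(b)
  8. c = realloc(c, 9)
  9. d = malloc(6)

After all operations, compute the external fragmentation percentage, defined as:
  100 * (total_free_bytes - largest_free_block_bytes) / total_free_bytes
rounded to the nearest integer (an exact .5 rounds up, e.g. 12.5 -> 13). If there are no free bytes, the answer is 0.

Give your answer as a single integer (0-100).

Op 1: a = malloc(6) -> a = 0; heap: [0-5 ALLOC][6-24 FREE]
Op 2: free(a) -> (freed a); heap: [0-24 FREE]
Op 3: b = malloc(1) -> b = 0; heap: [0-0 ALLOC][1-24 FREE]
Op 4: c = malloc(2) -> c = 1; heap: [0-0 ALLOC][1-2 ALLOC][3-24 FREE]
Op 5: b = realloc(b, 6) -> b = 3; heap: [0-0 FREE][1-2 ALLOC][3-8 ALLOC][9-24 FREE]
Op 6: b = realloc(b, 12) -> b = 3; heap: [0-0 FREE][1-2 ALLOC][3-14 ALLOC][15-24 FREE]
Op 7: free(b) -> (freed b); heap: [0-0 FREE][1-2 ALLOC][3-24 FREE]
Op 8: c = realloc(c, 9) -> c = 1; heap: [0-0 FREE][1-9 ALLOC][10-24 FREE]
Op 9: d = malloc(6) -> d = 10; heap: [0-0 FREE][1-9 ALLOC][10-15 ALLOC][16-24 FREE]
Free blocks: [1 9] total_free=10 largest=9 -> 100*(10-9)/10 = 100/10 = 10

Answer: 10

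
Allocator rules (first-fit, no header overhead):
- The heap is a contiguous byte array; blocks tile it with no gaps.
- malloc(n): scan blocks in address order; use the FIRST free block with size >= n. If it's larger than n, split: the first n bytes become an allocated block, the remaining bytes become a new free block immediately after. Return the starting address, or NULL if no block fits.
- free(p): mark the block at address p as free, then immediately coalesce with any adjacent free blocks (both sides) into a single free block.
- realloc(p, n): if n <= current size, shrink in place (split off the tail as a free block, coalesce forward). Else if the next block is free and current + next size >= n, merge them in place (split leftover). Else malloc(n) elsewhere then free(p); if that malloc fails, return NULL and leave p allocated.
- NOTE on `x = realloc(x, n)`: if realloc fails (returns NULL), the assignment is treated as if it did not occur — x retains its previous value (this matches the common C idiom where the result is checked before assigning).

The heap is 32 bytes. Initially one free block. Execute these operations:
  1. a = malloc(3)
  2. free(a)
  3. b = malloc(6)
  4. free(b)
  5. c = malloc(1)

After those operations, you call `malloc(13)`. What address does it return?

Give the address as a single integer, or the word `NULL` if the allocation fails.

Op 1: a = malloc(3) -> a = 0; heap: [0-2 ALLOC][3-31 FREE]
Op 2: free(a) -> (freed a); heap: [0-31 FREE]
Op 3: b = malloc(6) -> b = 0; heap: [0-5 ALLOC][6-31 FREE]
Op 4: free(b) -> (freed b); heap: [0-31 FREE]
Op 5: c = malloc(1) -> c = 0; heap: [0-0 ALLOC][1-31 FREE]
malloc(13): first-fit scan over [0-0 ALLOC][1-31 FREE] -> 1

Answer: 1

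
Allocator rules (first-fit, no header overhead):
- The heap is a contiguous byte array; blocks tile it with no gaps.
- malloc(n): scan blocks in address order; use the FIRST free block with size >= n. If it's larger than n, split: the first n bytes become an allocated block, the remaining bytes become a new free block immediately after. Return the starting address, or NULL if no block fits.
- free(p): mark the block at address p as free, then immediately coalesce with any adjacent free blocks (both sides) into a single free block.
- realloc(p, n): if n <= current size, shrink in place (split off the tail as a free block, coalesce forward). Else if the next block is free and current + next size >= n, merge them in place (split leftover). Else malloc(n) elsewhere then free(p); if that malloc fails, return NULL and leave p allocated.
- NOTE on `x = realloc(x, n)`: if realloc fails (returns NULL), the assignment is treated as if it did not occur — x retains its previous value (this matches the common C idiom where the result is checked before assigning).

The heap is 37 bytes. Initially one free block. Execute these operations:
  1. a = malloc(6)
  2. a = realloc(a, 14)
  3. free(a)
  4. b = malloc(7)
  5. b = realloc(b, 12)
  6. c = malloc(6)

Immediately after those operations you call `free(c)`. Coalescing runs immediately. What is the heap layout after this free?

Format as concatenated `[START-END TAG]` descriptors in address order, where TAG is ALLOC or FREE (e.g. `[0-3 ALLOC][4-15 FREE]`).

Op 1: a = malloc(6) -> a = 0; heap: [0-5 ALLOC][6-36 FREE]
Op 2: a = realloc(a, 14) -> a = 0; heap: [0-13 ALLOC][14-36 FREE]
Op 3: free(a) -> (freed a); heap: [0-36 FREE]
Op 4: b = malloc(7) -> b = 0; heap: [0-6 ALLOC][7-36 FREE]
Op 5: b = realloc(b, 12) -> b = 0; heap: [0-11 ALLOC][12-36 FREE]
Op 6: c = malloc(6) -> c = 12; heap: [0-11 ALLOC][12-17 ALLOC][18-36 FREE]
free(c): c = 12 -> block [12-17 ALLOC]; mark free, coalesce with adjacent free neighbors -> [0-11 ALLOC][12-36 FREE]

Answer: [0-11 ALLOC][12-36 FREE]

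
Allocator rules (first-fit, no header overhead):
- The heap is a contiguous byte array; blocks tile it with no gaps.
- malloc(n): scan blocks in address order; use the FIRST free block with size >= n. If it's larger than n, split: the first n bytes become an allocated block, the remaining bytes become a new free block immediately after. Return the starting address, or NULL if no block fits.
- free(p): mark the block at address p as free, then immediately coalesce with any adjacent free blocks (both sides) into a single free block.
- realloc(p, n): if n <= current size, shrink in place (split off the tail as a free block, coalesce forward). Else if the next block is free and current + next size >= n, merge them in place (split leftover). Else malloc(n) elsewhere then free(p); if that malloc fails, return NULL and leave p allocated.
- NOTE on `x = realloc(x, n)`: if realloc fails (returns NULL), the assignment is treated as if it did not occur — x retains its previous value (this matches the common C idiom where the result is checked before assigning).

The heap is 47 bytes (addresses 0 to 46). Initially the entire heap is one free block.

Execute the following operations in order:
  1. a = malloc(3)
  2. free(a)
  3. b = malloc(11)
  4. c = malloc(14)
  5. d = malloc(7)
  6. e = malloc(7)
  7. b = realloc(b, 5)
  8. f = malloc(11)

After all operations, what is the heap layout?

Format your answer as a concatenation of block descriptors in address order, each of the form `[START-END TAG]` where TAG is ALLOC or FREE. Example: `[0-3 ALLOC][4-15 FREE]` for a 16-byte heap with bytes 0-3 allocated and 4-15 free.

Op 1: a = malloc(3) -> a = 0; heap: [0-2 ALLOC][3-46 FREE]
Op 2: free(a) -> (freed a); heap: [0-46 FREE]
Op 3: b = malloc(11) -> b = 0; heap: [0-10 ALLOC][11-46 FREE]
Op 4: c = malloc(14) -> c = 11; heap: [0-10 ALLOC][11-24 ALLOC][25-46 FREE]
Op 5: d = malloc(7) -> d = 25; heap: [0-10 ALLOC][11-24 ALLOC][25-31 ALLOC][32-46 FREE]
Op 6: e = malloc(7) -> e = 32; heap: [0-10 ALLOC][11-24 ALLOC][25-31 ALLOC][32-38 ALLOC][39-46 FREE]
Op 7: b = realloc(b, 5) -> b = 0; heap: [0-4 ALLOC][5-10 FREE][11-24 ALLOC][25-31 ALLOC][32-38 ALLOC][39-46 FREE]
Op 8: f = malloc(11) -> f = NULL; heap: [0-4 ALLOC][5-10 FREE][11-24 ALLOC][25-31 ALLOC][32-38 ALLOC][39-46 FREE]

Answer: [0-4 ALLOC][5-10 FREE][11-24 ALLOC][25-31 ALLOC][32-38 ALLOC][39-46 FREE]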